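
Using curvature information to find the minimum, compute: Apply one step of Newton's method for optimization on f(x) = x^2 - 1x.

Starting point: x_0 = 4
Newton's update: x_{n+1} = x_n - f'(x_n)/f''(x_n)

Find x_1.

f(x) = x^2 - 1x
f'(x) = 2x + (-1), f''(x) = 2
Newton step: x_1 = x_0 - f'(x_0)/f''(x_0)
f'(4) = 7
x_1 = 4 - 7/2 = 1/2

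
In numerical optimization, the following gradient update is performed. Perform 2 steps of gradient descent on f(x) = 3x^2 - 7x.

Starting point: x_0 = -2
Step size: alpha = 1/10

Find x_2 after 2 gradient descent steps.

f(x) = 3x^2 - 7x, f'(x) = 6x + (-7)
Step 1: f'(-2) = -19, x_1 = -2 - 1/10 * -19 = -1/10
Step 2: f'(-1/10) = -38/5, x_2 = -1/10 - 1/10 * -38/5 = 33/50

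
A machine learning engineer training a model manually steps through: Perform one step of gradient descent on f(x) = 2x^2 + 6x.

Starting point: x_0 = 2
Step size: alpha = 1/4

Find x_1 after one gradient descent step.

f(x) = 2x^2 + 6x
f'(x) = 4x + 6
f'(2) = 4*2 + (6) = 14
x_1 = x_0 - alpha * f'(x_0) = 2 - 1/4 * 14 = -3/2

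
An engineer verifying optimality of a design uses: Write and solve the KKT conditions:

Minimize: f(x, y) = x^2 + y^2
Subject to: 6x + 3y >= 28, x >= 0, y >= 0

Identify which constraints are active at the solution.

KKT conditions for min x^2 + y^2 s.t. 6x + 3y >= 28, x >= 0, y >= 0:
Stationarity: 2x = mu*6 + mu_x, 2y = mu*3 + mu_y, with mu, mu_x, mu_y >= 0
Complementary slackness: mu*(6x + 3y - 28) = 0, mu_x*x = 0, mu_y*y = 0
(0, 0) is infeasible (6*0 + 3*0 < 28), so if mu = 0 stationarity would force x = mu_x/2 >= 0, y = mu_y/2 >= 0 with mu_x*x = mu_y*y = 0, i.e. x = y = 0: contradiction. Hence mu > 0 and 6x + 3y = 28 is active.
Try x > 0, y > 0 (so mu_x = mu_y = 0): x = 6*mu/2, y = 3*mu/2
Substitute: 6*(6*mu/2) + 3*(3*mu/2) = 28
  mu*45/2 = 28 => mu = 56/45
x* = 56/15 > 0, y* = 28/15 > 0, consistent with mu_x = mu_y = 0.
f is convex and the constraints are linear, so this KKT point is the global minimum.
f* = 784/45
Active constraints: 6x + 3y >= 28 (holds with equality, mu = 56/45 > 0); x >= 0 and y >= 0 are inactive (mu_x = mu_y = 0).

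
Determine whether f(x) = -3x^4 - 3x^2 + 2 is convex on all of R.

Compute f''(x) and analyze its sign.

f(x) = -3x^4 - 3x^2 + 2
f'(x) = -12x^3 + -6x
f''(x) = -36x^2 + -6
f''(x) = -36x^2 + -6 <= -6 < 0 for all x
Therefore, f is concave on R.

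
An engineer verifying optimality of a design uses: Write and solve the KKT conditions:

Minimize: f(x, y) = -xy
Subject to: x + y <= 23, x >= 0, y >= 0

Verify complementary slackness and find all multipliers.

Problem: min -xy s.t. x + y <= 23 (multiplier lambda), x >= 0 (mu_x), y >= 0 (mu_y)
KKT stationarity: -y + lambda - mu_x = 0, -x + lambda - mu_y = 0, with lambda, mu_x, mu_y >= 0
Complementary slackness: lambda*(x + y - 23) = 0, mu_x*x = 0, mu_y*y = 0
If lambda = 0: y = -mu_x <= 0 and x = -mu_y <= 0 force x = y = 0 with f = 0; but x = y = 23/2 is feasible with f = -529/4 < 0, so this is not the minimum. Hence lambda > 0 and x + y = 23.
Try x > 0, y > 0 (so mu_x = mu_y = 0): y = lambda, x = lambda => x = y = lambda
x + y = 23 => 2*lambda = 23 => lambda = 23/2
x* = y* = 23/2 > 0, consistent with mu_x = mu_y = 0.
(Any feasible point with x = 0 or y = 0 has f = 0 > -529/4, so the minimum is not on those boundaries.)
min(-xy) = -529/4 (i.e. max xy = 529/4)
Multipliers: lambda = 23/2, mu_x = 0, mu_y = 0
Complementary slackness: lambda*(x + y - 23) = 23/2*(23/2 + 23/2 - 23) = 0, mu_x*x = 0*23/2 = 0, mu_y*y = 0*23/2 = 0. Satisfied.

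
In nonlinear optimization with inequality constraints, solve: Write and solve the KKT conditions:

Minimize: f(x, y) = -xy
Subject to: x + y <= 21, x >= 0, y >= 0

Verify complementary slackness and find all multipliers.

Problem: min -xy s.t. x + y <= 21 (multiplier lambda), x >= 0 (mu_x), y >= 0 (mu_y)
KKT stationarity: -y + lambda - mu_x = 0, -x + lambda - mu_y = 0, with lambda, mu_x, mu_y >= 0
Complementary slackness: lambda*(x + y - 21) = 0, mu_x*x = 0, mu_y*y = 0
If lambda = 0: y = -mu_x <= 0 and x = -mu_y <= 0 force x = y = 0 with f = 0; but x = y = 21/2 is feasible with f = -441/4 < 0, so this is not the minimum. Hence lambda > 0 and x + y = 21.
Try x > 0, y > 0 (so mu_x = mu_y = 0): y = lambda, x = lambda => x = y = lambda
x + y = 21 => 2*lambda = 21 => lambda = 21/2
x* = y* = 21/2 > 0, consistent with mu_x = mu_y = 0.
(Any feasible point with x = 0 or y = 0 has f = 0 > -441/4, so the minimum is not on those boundaries.)
min(-xy) = -441/4 (i.e. max xy = 441/4)
Multipliers: lambda = 21/2, mu_x = 0, mu_y = 0
Complementary slackness: lambda*(x + y - 21) = 21/2*(21/2 + 21/2 - 21) = 0, mu_x*x = 0*21/2 = 0, mu_y*y = 0*21/2 = 0. Satisfied.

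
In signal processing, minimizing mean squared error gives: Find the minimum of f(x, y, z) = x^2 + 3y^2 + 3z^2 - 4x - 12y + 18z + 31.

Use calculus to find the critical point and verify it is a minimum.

f(x,y,z) = x^2 + 3y^2 + 3z^2 - 4x - 12y + 18z + 31
df/dx = 2x + (-4) = 0 => x = 2
df/dy = 6y + (-12) = 0 => y = 2
df/dz = 6z + (18) = 0 => z = -3
f(2,2,-3) = 1*(2)^2 + 3*(2)^2 + 3*(-3)^2 + -4*(2) + -12*(2) + 18*(-3) + 31 = -12
Hessian is diagonal with entries 2, 6, 6 > 0, confirmed minimum.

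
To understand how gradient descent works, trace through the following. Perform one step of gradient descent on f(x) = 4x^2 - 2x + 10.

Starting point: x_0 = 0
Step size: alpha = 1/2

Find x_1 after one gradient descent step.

f(x) = 4x^2 - 2x + 10
f'(x) = 8x - 2
f'(0) = 8*0 + (-2) = -2
x_1 = x_0 - alpha * f'(x_0) = 0 - 1/2 * -2 = 1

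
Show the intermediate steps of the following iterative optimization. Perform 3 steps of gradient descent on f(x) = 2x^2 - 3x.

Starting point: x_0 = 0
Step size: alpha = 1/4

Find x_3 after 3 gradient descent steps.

f(x) = 2x^2 - 3x, f'(x) = 4x + (-3)
Step 1: f'(0) = -3, x_1 = 0 - 1/4 * -3 = 3/4
Step 2: f'(3/4) = 0, x_2 = 3/4 - 1/4 * 0 = 3/4
Step 3: f'(3/4) = 0, x_3 = 3/4 - 1/4 * 0 = 3/4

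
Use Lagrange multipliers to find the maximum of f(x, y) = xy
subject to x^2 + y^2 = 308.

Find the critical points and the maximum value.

Lagrange conditions: y = 2*lambda*x and x = 2*lambda*y
If x = 0 then y = 0, violating the constraint, so x, y != 0.
Dividing: y/x = x/y => x^2 = y^2 => y = x or y = -x
Constraint: 2x^2 = 308 => x^2 = 154 => x = +/-sqrt(154)
Critical points: (sqrt(154), sqrt(154)), (-sqrt(154), -sqrt(154)), (sqrt(154), -sqrt(154)), (-sqrt(154), sqrt(154))
  y = x:  xy = x^2 = 154  at (sqrt(154), sqrt(154)) and (-sqrt(154), -sqrt(154))
  y = -x: xy = -x^2 = -154 at (sqrt(154), -sqrt(154)) and (-sqrt(154), sqrt(154))
Maximum xy = 154 at (sqrt(154), sqrt(154)) and (-sqrt(154), -sqrt(154))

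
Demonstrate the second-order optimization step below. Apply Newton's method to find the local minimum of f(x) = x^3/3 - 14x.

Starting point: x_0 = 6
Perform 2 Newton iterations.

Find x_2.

f(x) = x^3/3 - 14x
f'(x) = x^2 - 14, f''(x) = 2x
Newton update: x_{n+1} = x_n - (x_n^2 - 14)/(2*x_n)
Step 1: x_0 = 6, f'=22, f''=12, x_1 = 25/6
Step 2: x_1 = 25/6, f'=121/36, f''=25/3, x_2 = 1129/300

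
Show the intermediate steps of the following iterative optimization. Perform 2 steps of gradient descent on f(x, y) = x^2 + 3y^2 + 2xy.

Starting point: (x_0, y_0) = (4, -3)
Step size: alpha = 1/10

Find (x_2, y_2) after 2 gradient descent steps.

f(x,y) = x^2 + 3y^2 + 2xy
grad_x = 2x + 2y, grad_y = 6y + 2x
Step 1: grad = (2, -10), (19/5, -2)
Step 2: grad = (18/5, -22/5), (86/25, -39/25)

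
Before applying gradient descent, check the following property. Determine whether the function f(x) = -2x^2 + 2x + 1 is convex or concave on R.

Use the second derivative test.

f(x) = -2x^2 + 2x + 1
f'(x) = -4x + 2
f''(x) = -4
Since f''(x) = -4 < 0 for all x, f is concave on R.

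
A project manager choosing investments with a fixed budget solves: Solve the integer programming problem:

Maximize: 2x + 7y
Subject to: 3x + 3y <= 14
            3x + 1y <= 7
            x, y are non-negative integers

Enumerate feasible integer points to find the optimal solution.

Constraint 1: 3x + 3y <= 14
Constraint 2: 3x + 1y <= 7
Feasible x range (need y >= 0): 0 <= x <= min(14/3, 7/3) => x in {0, ..., 2}.
Enumerate feasible integer points row by row (the coefficient of y is 7 > 0, so for each x the largest feasible y gives the best value):
  x = 0: y <= min((14 - 3*0)/3, (7 - 3*0)/1) => y in {0, ..., 4}; best 2*0 + 7*4 = 28
  x = 1: y <= min((14 - 3*1)/3, (7 - 3*1)/1) => y in {0, ..., 3}; best 2*1 + 7*3 = 23
  x = 2: y <= min((14 - 3*2)/3, (7 - 3*2)/1) => y in {0, ..., 1}; best 2*2 + 7*1 = 11
The maximum 2x + 7y = 28 is achieved at x = 0, y = 4.
Check: 3*0 + 3*4 = 12 <= 14 and 3*0 + 1*4 = 4 <= 7.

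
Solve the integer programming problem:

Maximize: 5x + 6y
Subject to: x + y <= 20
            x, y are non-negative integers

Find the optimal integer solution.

Objective: 5x + 6y, constraint: x + y <= 20
Coefficient of y is 6 > coefficient of x is 5, so allocate the entire budget to y.
Optimal: x = 0, y = 20, value = 120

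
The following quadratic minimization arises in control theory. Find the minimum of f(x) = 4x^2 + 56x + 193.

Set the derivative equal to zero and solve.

f(x) = 4x^2 + 56x + 193
f'(x) = 8x + (56) = 0
x = -56/8 = -7
f(-7) = -3
Since f''(x) = 8 > 0, this is a minimum.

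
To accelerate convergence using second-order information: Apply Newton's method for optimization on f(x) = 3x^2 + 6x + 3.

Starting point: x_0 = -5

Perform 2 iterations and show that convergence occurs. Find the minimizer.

f(x) = 3x^2 + 6x + 3, f'(x) = 6x + (6), f''(x) = 6
Step 1: f'(-5) = -24, x_1 = -5 - -24/6 = -1
Step 2: f'(-1) = 0, x_2 = -1 (converged)
Newton's method converges in 1 step for quadratics.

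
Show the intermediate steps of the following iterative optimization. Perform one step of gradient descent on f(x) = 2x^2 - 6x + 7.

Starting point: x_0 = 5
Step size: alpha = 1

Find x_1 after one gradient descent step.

f(x) = 2x^2 - 6x + 7
f'(x) = 4x - 6
f'(5) = 4*5 + (-6) = 14
x_1 = x_0 - alpha * f'(x_0) = 5 - 1 * 14 = -9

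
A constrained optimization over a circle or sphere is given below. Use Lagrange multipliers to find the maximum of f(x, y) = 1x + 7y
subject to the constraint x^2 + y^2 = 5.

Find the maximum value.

Set up Lagrange conditions: grad f = lambda * grad g
  1 = 2*lambda*x
  7 = 2*lambda*y
From these: x/y = 1/7, so x = 1t, y = 7t for some t.
Substitute into constraint: (1t)^2 + (7t)^2 = 5
  t^2 * 50 = 5
  t = sqrt(5/50)
Maximum = 1*x + 7*y = (1^2 + 7^2)*t = 50 * sqrt(5/50) = sqrt(250)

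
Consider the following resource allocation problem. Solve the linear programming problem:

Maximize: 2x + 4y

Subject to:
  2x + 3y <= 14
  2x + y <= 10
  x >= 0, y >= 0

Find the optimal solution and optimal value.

Feasible vertices: (0, 0), (0, 14/3), (4, 2), (5, 0)
Objective 2x + 4y at each:
  (0, 0): 0
  (0, 14/3): 56/3
  (4, 2): 16
  (5, 0): 10
Maximum is 56/3 at (0, 14/3).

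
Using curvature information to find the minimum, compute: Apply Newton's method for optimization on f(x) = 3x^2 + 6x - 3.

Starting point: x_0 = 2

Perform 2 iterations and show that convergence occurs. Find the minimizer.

f(x) = 3x^2 + 6x - 3, f'(x) = 6x + (6), f''(x) = 6
Step 1: f'(2) = 18, x_1 = 2 - 18/6 = -1
Step 2: f'(-1) = 0, x_2 = -1 (converged)
Newton's method converges in 1 step for quadratics.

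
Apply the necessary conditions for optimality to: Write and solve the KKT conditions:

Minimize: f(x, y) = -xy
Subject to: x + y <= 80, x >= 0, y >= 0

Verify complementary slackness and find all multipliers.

Problem: min -xy s.t. x + y <= 80 (multiplier lambda), x >= 0 (mu_x), y >= 0 (mu_y)
KKT stationarity: -y + lambda - mu_x = 0, -x + lambda - mu_y = 0, with lambda, mu_x, mu_y >= 0
Complementary slackness: lambda*(x + y - 80) = 0, mu_x*x = 0, mu_y*y = 0
If lambda = 0: y = -mu_x <= 0 and x = -mu_y <= 0 force x = y = 0 with f = 0; but x = y = 40 is feasible with f = -1600 < 0, so this is not the minimum. Hence lambda > 0 and x + y = 80.
Try x > 0, y > 0 (so mu_x = mu_y = 0): y = lambda, x = lambda => x = y = lambda
x + y = 80 => 2*lambda = 80 => lambda = 40
x* = y* = 40 > 0, consistent with mu_x = mu_y = 0.
(Any feasible point with x = 0 or y = 0 has f = 0 > -1600, so the minimum is not on those boundaries.)
min(-xy) = -1600 (i.e. max xy = 1600)
Multipliers: lambda = 40, mu_x = 0, mu_y = 0
Complementary slackness: lambda*(x + y - 80) = 40*(40 + 40 - 80) = 0, mu_x*x = 0*40 = 0, mu_y*y = 0*40 = 0. Satisfied.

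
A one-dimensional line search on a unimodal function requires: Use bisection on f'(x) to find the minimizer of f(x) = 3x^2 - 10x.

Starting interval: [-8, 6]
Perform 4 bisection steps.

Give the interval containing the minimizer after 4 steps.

Finding critical point of f(x) = 3x^2 - 10x using bisection on f'(x) = 6x + -10.
f'(x) = 0 when x = 5/3.
Starting interval: [-8, 6]
Step 1: mid = -1, f'(mid) = -16, new interval = [-1, 6]
Step 2: mid = 5/2, f'(mid) = 5, new interval = [-1, 5/2]
Step 3: mid = 3/4, f'(mid) = -11/2, new interval = [3/4, 5/2]
Step 4: mid = 13/8, f'(mid) = -1/4, new interval = [13/8, 5/2]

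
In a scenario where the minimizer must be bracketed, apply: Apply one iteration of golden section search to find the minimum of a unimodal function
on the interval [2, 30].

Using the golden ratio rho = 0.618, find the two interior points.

Golden section search on [2, 30].
Golden ratio rho = 0.618 (approx).
Interior points:
  x_1 = 2 + (1-0.618)*28 = 12.6960
  x_2 = 2 + 0.618*28 = 19.3040
Compare f(x_1) and f(x_2) to determine which subinterval to keep.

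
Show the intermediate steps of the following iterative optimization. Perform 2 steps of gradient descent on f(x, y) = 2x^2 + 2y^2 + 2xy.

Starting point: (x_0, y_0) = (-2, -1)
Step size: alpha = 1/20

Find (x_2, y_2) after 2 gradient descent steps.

f(x,y) = 2x^2 + 2y^2 + 2xy
grad_x = 4x + 2y, grad_y = 4y + 2x
Step 1: grad = (-10, -8), (-3/2, -3/5)
Step 2: grad = (-36/5, -27/5), (-57/50, -33/100)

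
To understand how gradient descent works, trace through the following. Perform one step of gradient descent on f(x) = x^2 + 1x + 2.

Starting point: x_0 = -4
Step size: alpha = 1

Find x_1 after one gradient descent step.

f(x) = x^2 + 1x + 2
f'(x) = 2x + 1
f'(-4) = 2*-4 + (1) = -7
x_1 = x_0 - alpha * f'(x_0) = -4 - 1 * -7 = 3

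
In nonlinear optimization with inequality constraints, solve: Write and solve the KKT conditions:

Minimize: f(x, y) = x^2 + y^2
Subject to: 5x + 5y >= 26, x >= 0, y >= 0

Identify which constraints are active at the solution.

KKT conditions for min x^2 + y^2 s.t. 5x + 5y >= 26, x >= 0, y >= 0:
Stationarity: 2x = mu*5 + mu_x, 2y = mu*5 + mu_y, with mu, mu_x, mu_y >= 0
Complementary slackness: mu*(5x + 5y - 26) = 0, mu_x*x = 0, mu_y*y = 0
(0, 0) is infeasible (5*0 + 5*0 < 26), so if mu = 0 stationarity would force x = mu_x/2 >= 0, y = mu_y/2 >= 0 with mu_x*x = mu_y*y = 0, i.e. x = y = 0: contradiction. Hence mu > 0 and 5x + 5y = 26 is active.
Try x > 0, y > 0 (so mu_x = mu_y = 0): x = 5*mu/2, y = 5*mu/2
Substitute: 5*(5*mu/2) + 5*(5*mu/2) = 26
  mu*50/2 = 26 => mu = 26/25
x* = 13/5 > 0, y* = 13/5 > 0, consistent with mu_x = mu_y = 0.
f is convex and the constraints are linear, so this KKT point is the global minimum.
f* = 338/25
Active constraints: 5x + 5y >= 26 (holds with equality, mu = 26/25 > 0); x >= 0 and y >= 0 are inactive (mu_x = mu_y = 0).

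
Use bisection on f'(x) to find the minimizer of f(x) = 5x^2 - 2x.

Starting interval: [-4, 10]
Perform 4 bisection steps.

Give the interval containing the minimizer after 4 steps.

Finding critical point of f(x) = 5x^2 - 2x using bisection on f'(x) = 10x + -2.
f'(x) = 0 when x = 1/5.
Starting interval: [-4, 10]
Step 1: mid = 3, f'(mid) = 28, new interval = [-4, 3]
Step 2: mid = -1/2, f'(mid) = -7, new interval = [-1/2, 3]
Step 3: mid = 5/4, f'(mid) = 21/2, new interval = [-1/2, 5/4]
Step 4: mid = 3/8, f'(mid) = 7/4, new interval = [-1/2, 3/8]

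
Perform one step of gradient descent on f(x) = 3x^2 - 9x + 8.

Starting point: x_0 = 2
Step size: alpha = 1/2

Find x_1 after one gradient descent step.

f(x) = 3x^2 - 9x + 8
f'(x) = 6x - 9
f'(2) = 6*2 + (-9) = 3
x_1 = x_0 - alpha * f'(x_0) = 2 - 1/2 * 3 = 1/2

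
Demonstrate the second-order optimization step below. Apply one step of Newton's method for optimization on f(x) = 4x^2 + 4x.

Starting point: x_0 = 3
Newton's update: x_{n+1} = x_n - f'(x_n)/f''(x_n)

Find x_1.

f(x) = 4x^2 + 4x
f'(x) = 8x + (4), f''(x) = 8
Newton step: x_1 = x_0 - f'(x_0)/f''(x_0)
f'(3) = 28
x_1 = 3 - 28/8 = -1/2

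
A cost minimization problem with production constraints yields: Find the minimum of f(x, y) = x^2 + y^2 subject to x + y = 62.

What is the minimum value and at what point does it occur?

Substitute y = 62 - x into f(x,y) = x^2 + y^2:
g(x) = x^2 + (62 - x)^2 = 2x^2 - 124x + 3844
g'(x) = 4x - 124 = 0  =>  x = 31
y = 62 - 31 = 31
Minimum value = 31^2 + 31^2 = 1922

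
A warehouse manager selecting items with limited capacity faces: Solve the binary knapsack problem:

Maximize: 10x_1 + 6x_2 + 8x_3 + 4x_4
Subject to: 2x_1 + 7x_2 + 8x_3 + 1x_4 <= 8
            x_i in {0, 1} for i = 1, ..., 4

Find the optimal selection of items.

Items: item 1 (v=10, w=2), item 2 (v=6, w=7), item 3 (v=8, w=8), item 4 (v=4, w=1)
Capacity: 8
Checking all 16 subsets (w = total weight, v = total value):
  {}: w = 0, v = 0
  {1}: w = 2, v = 10
  {2}: w = 7, v = 6
  {3}: w = 8, v = 8
  {4}: w = 1, v = 4
  {1, 2}: w = 9 > 8, infeasible
  {1, 3}: w = 10 > 8, infeasible
  {1, 4}: w = 3, v = 14
  {2, 3}: w = 15 > 8, infeasible
  {2, 4}: w = 8, v = 10
  {3, 4}: w = 9 > 8, infeasible
  {1, 2, 3}: w = 17 > 8, infeasible
  {1, 2, 4}: w = 10 > 8, infeasible
  {1, 3, 4}: w = 11 > 8, infeasible
  {2, 3, 4}: w = 16 > 8, infeasible
  {1, 2, 3, 4}: w = 18 > 8, infeasible
Best feasible subset: items [1, 4]
Total weight: 3 <= 8, total value: 14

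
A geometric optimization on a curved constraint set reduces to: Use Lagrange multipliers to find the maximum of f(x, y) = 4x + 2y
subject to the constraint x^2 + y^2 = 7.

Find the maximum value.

Set up Lagrange conditions: grad f = lambda * grad g
  4 = 2*lambda*x
  2 = 2*lambda*y
From these: x/y = 4/2, so x = 4t, y = 2t for some t.
Substitute into constraint: (4t)^2 + (2t)^2 = 7
  t^2 * 20 = 7
  t = sqrt(7/20)
Maximum = 4*x + 2*y = (4^2 + 2^2)*t = 20 * sqrt(7/20) = sqrt(140)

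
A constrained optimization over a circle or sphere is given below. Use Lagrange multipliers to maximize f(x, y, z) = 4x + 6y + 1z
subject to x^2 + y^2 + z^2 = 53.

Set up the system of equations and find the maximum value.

Lagrange conditions: 4 = 2*lambda*x, 6 = 2*lambda*y, 1 = 2*lambda*z
So x:4 = y:6 = z:1, i.e. x = 4t, y = 6t, z = 1t
Constraint: t^2*(4^2 + 6^2 + 1^2) = 53
  t^2 * 53 = 53  =>  t = sqrt(1)
Maximum = 4*4t + 6*6t + 1*1t = 53*sqrt(1) = 53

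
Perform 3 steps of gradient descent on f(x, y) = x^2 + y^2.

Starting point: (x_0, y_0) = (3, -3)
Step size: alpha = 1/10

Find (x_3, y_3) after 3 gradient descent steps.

f(x,y) = x^2 + y^2
grad_x = 2x + 0y, grad_y = 2y + 0x
Step 1: grad = (6, -6), (12/5, -12/5)
Step 2: grad = (24/5, -24/5), (48/25, -48/25)
Step 3: grad = (96/25, -96/25), (192/125, -192/125)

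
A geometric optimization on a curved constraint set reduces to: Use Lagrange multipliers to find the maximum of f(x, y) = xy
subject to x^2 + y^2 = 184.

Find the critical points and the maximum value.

Lagrange conditions: y = 2*lambda*x and x = 2*lambda*y
If x = 0 then y = 0, violating the constraint, so x, y != 0.
Dividing: y/x = x/y => x^2 = y^2 => y = x or y = -x
Constraint: 2x^2 = 184 => x^2 = 92 => x = +/-sqrt(92)
Critical points: (sqrt(92), sqrt(92)), (-sqrt(92), -sqrt(92)), (sqrt(92), -sqrt(92)), (-sqrt(92), sqrt(92))
  y = x:  xy = x^2 = 92  at (sqrt(92), sqrt(92)) and (-sqrt(92), -sqrt(92))
  y = -x: xy = -x^2 = -92 at (sqrt(92), -sqrt(92)) and (-sqrt(92), sqrt(92))
Maximum xy = 92 at (sqrt(92), sqrt(92)) and (-sqrt(92), -sqrt(92))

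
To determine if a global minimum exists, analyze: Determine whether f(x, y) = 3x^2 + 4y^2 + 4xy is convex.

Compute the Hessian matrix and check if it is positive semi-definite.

f(x,y) = 3x^2 + 4y^2 + 4xy
Hessian H = [[6, 4], [4, 8]]
trace(H) = 14, det(H) = 32
Eigenvalues: (14 +/- sqrt(68)) / 2 = 11.12, 2.877
Since both eigenvalues > 0, f is convex.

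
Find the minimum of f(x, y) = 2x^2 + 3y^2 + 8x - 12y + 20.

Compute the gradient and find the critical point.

f(x,y) = 2x^2 + 3y^2 + 8x - 12y + 20
df/dx = 4x + (8) = 0  =>  x = -2
df/dy = 6y + (-12) = 0  =>  y = 2
f(-2, 2) = 2*(-2)^2 + 3*(2)^2 + 8*(-2) + -12*(2) + 20 = 0
Hessian is diagonal with entries 4, 6 > 0, so this is a minimum.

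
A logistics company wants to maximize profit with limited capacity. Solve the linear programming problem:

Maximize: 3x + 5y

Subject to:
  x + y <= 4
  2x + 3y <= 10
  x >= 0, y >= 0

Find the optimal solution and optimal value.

Feasible vertices: (0, 0), (0, 10/3), (2, 2), (4, 0)
Objective 3x + 5y at each:
  (0, 0): 0
  (0, 10/3): 50/3
  (2, 2): 16
  (4, 0): 12
Maximum is 50/3 at (0, 10/3).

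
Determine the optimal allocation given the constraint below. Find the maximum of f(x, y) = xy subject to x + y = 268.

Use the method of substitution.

Substitute y = 268 - x into f(x,y) = xy:
g(x) = x(268 - x) = 268x - x^2
g'(x) = 268 - 2x = 0  =>  x = 134
y = 268 - 134 = 134
Maximum value = 134 * 134 = 17956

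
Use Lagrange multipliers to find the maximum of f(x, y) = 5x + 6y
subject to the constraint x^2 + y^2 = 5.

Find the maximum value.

Set up Lagrange conditions: grad f = lambda * grad g
  5 = 2*lambda*x
  6 = 2*lambda*y
From these: x/y = 5/6, so x = 5t, y = 6t for some t.
Substitute into constraint: (5t)^2 + (6t)^2 = 5
  t^2 * 61 = 5
  t = sqrt(5/61)
Maximum = 5*x + 6*y = (5^2 + 6^2)*t = 61 * sqrt(5/61) = sqrt(305)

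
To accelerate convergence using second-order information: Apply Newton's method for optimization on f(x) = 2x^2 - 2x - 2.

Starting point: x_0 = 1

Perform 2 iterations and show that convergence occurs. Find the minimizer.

f(x) = 2x^2 - 2x - 2, f'(x) = 4x + (-2), f''(x) = 4
Step 1: f'(1) = 2, x_1 = 1 - 2/4 = 1/2
Step 2: f'(1/2) = 0, x_2 = 1/2 (converged)
Newton's method converges in 1 step for quadratics.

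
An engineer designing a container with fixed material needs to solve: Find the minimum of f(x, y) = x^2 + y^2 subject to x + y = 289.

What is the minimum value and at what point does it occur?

Substitute y = 289 - x into f(x,y) = x^2 + y^2:
g(x) = x^2 + (289 - x)^2 = 2x^2 - 578x + 83521
g'(x) = 4x - 578 = 0  =>  x = 289/2
y = 289 - 289/2 = 289/2
Minimum value = (289/2)^2 + (289/2)^2 = 83521/2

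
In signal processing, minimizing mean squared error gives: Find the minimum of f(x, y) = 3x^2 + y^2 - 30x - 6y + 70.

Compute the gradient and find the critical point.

f(x,y) = 3x^2 + y^2 - 30x - 6y + 70
df/dx = 6x + (-30) = 0  =>  x = 5
df/dy = 2y + (-6) = 0  =>  y = 3
f(5, 3) = 3*(5)^2 + 1*(3)^2 + -30*(5) + -6*(3) + 70 = -14
Hessian is diagonal with entries 6, 2 > 0, so this is a minimum.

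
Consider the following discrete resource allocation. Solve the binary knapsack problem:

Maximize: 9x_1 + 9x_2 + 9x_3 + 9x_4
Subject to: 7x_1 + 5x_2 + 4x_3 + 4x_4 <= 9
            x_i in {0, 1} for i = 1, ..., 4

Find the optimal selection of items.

Items: item 1 (v=9, w=7), item 2 (v=9, w=5), item 3 (v=9, w=4), item 4 (v=9, w=4)
Capacity: 9
Checking all 16 subsets (w = total weight, v = total value):
  {}: w = 0, v = 0
  {1}: w = 7, v = 9
  {2}: w = 5, v = 9
  {3}: w = 4, v = 9
  {4}: w = 4, v = 9
  {1, 2}: w = 12 > 9, infeasible
  {1, 3}: w = 11 > 9, infeasible
  {1, 4}: w = 11 > 9, infeasible
  {2, 3}: w = 9, v = 18
  {2, 4}: w = 9, v = 18
  {3, 4}: w = 8, v = 18
  {1, 2, 3}: w = 16 > 9, infeasible
  {1, 2, 4}: w = 16 > 9, infeasible
  {1, 3, 4}: w = 15 > 9, infeasible
  {2, 3, 4}: w = 13 > 9, infeasible
  {1, 2, 3, 4}: w = 20 > 9, infeasible
Best feasible subset: items [2, 3]
(The same value 18 is also attained by {2, 4}, {3, 4}.)
Total weight: 9 <= 9, total value: 18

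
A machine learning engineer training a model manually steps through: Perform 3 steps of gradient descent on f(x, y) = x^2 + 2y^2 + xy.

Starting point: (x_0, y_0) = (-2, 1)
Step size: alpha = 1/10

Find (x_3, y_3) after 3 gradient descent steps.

f(x,y) = x^2 + 2y^2 + xy
grad_x = 2x + 1y, grad_y = 4y + 1x
Step 1: grad = (-3, 2), (-17/10, 4/5)
Step 2: grad = (-13/5, 3/2), (-36/25, 13/20)
Step 3: grad = (-223/100, 29/25), (-1217/1000, 267/500)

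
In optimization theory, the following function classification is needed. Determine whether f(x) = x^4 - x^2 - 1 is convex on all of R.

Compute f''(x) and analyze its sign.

f(x) = x^4 - x^2 - 1
f'(x) = 4x^3 + -2x
f''(x) = 12x^2 + -2
f''(0) = -2 < 0, so not convex near x = 0
Therefore, f is not globally convex on R.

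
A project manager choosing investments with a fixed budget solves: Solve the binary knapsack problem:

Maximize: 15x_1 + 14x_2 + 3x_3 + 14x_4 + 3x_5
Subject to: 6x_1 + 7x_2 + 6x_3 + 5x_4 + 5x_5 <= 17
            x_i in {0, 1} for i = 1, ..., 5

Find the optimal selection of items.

Items: item 1 (v=15, w=6), item 2 (v=14, w=7), item 3 (v=3, w=6), item 4 (v=14, w=5), item 5 (v=3, w=5)
Capacity: 17
Checking all 32 subsets (w = total weight, v = total value):
  {}: w = 0, v = 0
  {1}: w = 6, v = 15
  {2}: w = 7, v = 14
  {3}: w = 6, v = 3
  {4}: w = 5, v = 14
  {5}: w = 5, v = 3
  {1, 2}: w = 13, v = 29
  {1, 3}: w = 12, v = 18
  {1, 4}: w = 11, v = 29
  {1, 5}: w = 11, v = 18
  {2, 3}: w = 13, v = 17
  {2, 4}: w = 12, v = 28
  {2, 5}: w = 12, v = 17
  {3, 4}: w = 11, v = 17
  {3, 5}: w = 11, v = 6
  {4, 5}: w = 10, v = 17
  {1, 2, 3}: w = 19 > 17, infeasible
  {1, 2, 4}: w = 18 > 17, infeasible
  {1, 2, 5}: w = 18 > 17, infeasible
  {1, 3, 4}: w = 17, v = 32
  {1, 3, 5}: w = 17, v = 21
  {1, 4, 5}: w = 16, v = 32
  {2, 3, 4}: w = 18 > 17, infeasible
  {2, 3, 5}: w = 18 > 17, infeasible
  {2, 4, 5}: w = 17, v = 31
  {3, 4, 5}: w = 16, v = 20
  {1, 2, 3, 4}: w = 24 > 17, infeasible
  {1, 2, 3, 5}: w = 24 > 17, infeasible
  {1, 2, 4, 5}: w = 23 > 17, infeasible
  {1, 3, 4, 5}: w = 22 > 17, infeasible
  {2, 3, 4, 5}: w = 23 > 17, infeasible
  {1, 2, 3, 4, 5}: w = 29 > 17, infeasible
Best feasible subset: items [1, 3, 4]
(The same value 32 is also attained by {1, 4, 5}.)
Total weight: 17 <= 17, total value: 32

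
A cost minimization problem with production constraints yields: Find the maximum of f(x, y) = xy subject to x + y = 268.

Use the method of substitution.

Substitute y = 268 - x into f(x,y) = xy:
g(x) = x(268 - x) = 268x - x^2
g'(x) = 268 - 2x = 0  =>  x = 134
y = 268 - 134 = 134
Maximum value = 134 * 134 = 17956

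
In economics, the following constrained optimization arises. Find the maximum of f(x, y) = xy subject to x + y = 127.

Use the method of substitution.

Substitute y = 127 - x into f(x,y) = xy:
g(x) = x(127 - x) = 127x - x^2
g'(x) = 127 - 2x = 0  =>  x = 127/2
y = 127 - 127/2 = 127/2
Maximum value = (127/2) * (127/2) = 16129/4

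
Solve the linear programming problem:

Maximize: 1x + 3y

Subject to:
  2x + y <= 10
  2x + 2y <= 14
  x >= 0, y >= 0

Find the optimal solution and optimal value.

Feasible vertices: (0, 0), (0, 7), (3, 4), (5, 0)
Objective 1x + 3y at each:
  (0, 0): 0
  (0, 7): 21
  (3, 4): 15
  (5, 0): 5
Maximum is 21 at (0, 7).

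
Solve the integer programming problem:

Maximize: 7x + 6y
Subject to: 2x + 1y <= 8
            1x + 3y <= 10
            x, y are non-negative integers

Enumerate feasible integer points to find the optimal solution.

Constraint 1: 2x + 1y <= 8
Constraint 2: 1x + 3y <= 10
Feasible x range (need y >= 0): 0 <= x <= min(8/2, 10/1) => x in {0, ..., 4}.
Enumerate feasible integer points row by row (the coefficient of y is 6 > 0, so for each x the largest feasible y gives the best value):
  x = 0: y <= min((8 - 2*0)/1, (10 - 1*0)/3) => y in {0, ..., 3}; best 7*0 + 6*3 = 18
  x = 1: y <= min((8 - 2*1)/1, (10 - 1*1)/3) => y in {0, ..., 3}; best 7*1 + 6*3 = 25
  x = 2: y <= min((8 - 2*2)/1, (10 - 1*2)/3) => y in {0, ..., 2}; best 7*2 + 6*2 = 26
  x = 3: y <= min((8 - 2*3)/1, (10 - 1*3)/3) => y in {0, ..., 2}; best 7*3 + 6*2 = 33
  x = 4: y <= min((8 - 2*4)/1, (10 - 1*4)/3) => y in {0}; best 7*4 + 6*0 = 28
The maximum 7x + 6y = 33 is achieved at x = 3, y = 2.
Check: 2*3 + 1*2 = 8 <= 8 and 1*3 + 3*2 = 9 <= 10.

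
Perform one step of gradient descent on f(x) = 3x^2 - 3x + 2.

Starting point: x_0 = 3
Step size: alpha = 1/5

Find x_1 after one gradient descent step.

f(x) = 3x^2 - 3x + 2
f'(x) = 6x - 3
f'(3) = 6*3 + (-3) = 15
x_1 = x_0 - alpha * f'(x_0) = 3 - 1/5 * 15 = 0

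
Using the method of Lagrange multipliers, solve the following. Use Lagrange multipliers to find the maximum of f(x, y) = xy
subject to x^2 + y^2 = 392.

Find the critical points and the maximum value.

Lagrange conditions: y = 2*lambda*x and x = 2*lambda*y
If x = 0 then y = 0, violating the constraint, so x, y != 0.
Dividing: y/x = x/y => x^2 = y^2 => y = x or y = -x
Constraint: 2x^2 = 392 => x^2 = 196 => x = +/-14
Critical points: (14, 14), (-14, -14), (14, -14), (-14, 14)
  y = x:  xy = x^2 = 196  at (14, 14) and (-14, -14)
  y = -x: xy = -x^2 = -196 at (14, -14) and (-14, 14)
Maximum xy = 196 at (14, 14) and (-14, -14)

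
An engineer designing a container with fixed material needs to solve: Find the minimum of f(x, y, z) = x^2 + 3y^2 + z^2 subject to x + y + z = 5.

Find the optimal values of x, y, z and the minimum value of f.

Using Lagrange multipliers on f = x^2 + 3y^2 + z^2 with constraint x + y + z = 5:
Conditions: 2*1*x = lambda, 2*3*y = lambda, 2*1*z = lambda
So x = lambda/2, y = lambda/6, z = lambda/2
Substituting into constraint: lambda * (7/6) = 5
lambda = 30/7
x = 15/7, y = 5/7, z = 15/7
Minimum value = 75/7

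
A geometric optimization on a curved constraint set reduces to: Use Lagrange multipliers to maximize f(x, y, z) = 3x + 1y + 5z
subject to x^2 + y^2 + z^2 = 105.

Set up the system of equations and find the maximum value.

Lagrange conditions: 3 = 2*lambda*x, 1 = 2*lambda*y, 5 = 2*lambda*z
So x:3 = y:1 = z:5, i.e. x = 3t, y = 1t, z = 5t
Constraint: t^2*(3^2 + 1^2 + 5^2) = 105
  t^2 * 35 = 105  =>  t = sqrt(3)
Maximum = 3*3t + 1*1t + 5*5t = 35*sqrt(3) = sqrt(3675)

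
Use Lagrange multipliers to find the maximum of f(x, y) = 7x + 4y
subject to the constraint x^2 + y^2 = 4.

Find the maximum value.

Set up Lagrange conditions: grad f = lambda * grad g
  7 = 2*lambda*x
  4 = 2*lambda*y
From these: x/y = 7/4, so x = 7t, y = 4t for some t.
Substitute into constraint: (7t)^2 + (4t)^2 = 4
  t^2 * 65 = 4
  t = sqrt(4/65)
Maximum = 7*x + 4*y = (7^2 + 4^2)*t = 65 * sqrt(4/65) = sqrt(260)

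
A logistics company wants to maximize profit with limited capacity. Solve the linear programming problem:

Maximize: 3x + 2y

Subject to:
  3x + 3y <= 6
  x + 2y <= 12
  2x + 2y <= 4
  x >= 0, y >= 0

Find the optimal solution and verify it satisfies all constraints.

Feasible vertices: (0, 0), (0, 2), (2, 0)
Objective 3x + 2y at each vertex:
  (0, 0): 0
  (0, 2): 4
  (2, 0): 6
Maximum is 6 at (2, 0).
Verify constraints at (x, y) = (2, 0):
  3*2 + 3*0 = 6 <= 6 (active)
  1*2 + 2*0 = 2 <= 12
  2*2 + 2*0 = 4 <= 4 (active)
  x = 2 >= 0, y = 0 >= 0. All constraints satisfied.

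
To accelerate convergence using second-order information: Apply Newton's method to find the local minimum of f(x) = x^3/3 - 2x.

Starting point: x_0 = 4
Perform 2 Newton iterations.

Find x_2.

f(x) = x^3/3 - 2x
f'(x) = x^2 - 2, f''(x) = 2x
Newton update: x_{n+1} = x_n - (x_n^2 - 2)/(2*x_n)
Step 1: x_0 = 4, f'=14, f''=8, x_1 = 9/4
Step 2: x_1 = 9/4, f'=49/16, f''=9/2, x_2 = 113/72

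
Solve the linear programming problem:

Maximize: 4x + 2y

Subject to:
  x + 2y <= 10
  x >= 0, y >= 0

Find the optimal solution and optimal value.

The feasible region has vertices at [(0, 0), (10, 0), (0, 5)].
Checking objective 4x + 2y at each vertex:
  (0, 0): 4*0 + 2*0 = 0
  (10, 0): 4*10 + 2*0 = 40
  (0, 5): 4*0 + 2*5 = 10
Maximum is 40 at (10, 0).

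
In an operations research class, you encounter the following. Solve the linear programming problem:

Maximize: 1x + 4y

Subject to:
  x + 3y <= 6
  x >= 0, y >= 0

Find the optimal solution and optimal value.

The feasible region has vertices at [(0, 0), (6, 0), (0, 2)].
Checking objective 1x + 4y at each vertex:
  (0, 0): 1*0 + 4*0 = 0
  (6, 0): 1*6 + 4*0 = 6
  (0, 2): 1*0 + 4*2 = 8
Maximum is 8 at (0, 2).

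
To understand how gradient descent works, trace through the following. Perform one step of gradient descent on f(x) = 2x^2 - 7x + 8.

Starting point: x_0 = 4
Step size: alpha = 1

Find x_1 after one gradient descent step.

f(x) = 2x^2 - 7x + 8
f'(x) = 4x - 7
f'(4) = 4*4 + (-7) = 9
x_1 = x_0 - alpha * f'(x_0) = 4 - 1 * 9 = -5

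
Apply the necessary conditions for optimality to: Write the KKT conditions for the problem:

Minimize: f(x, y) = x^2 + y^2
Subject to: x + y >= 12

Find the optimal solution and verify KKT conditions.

KKT conditions for min x^2 + y^2 s.t. x + y >= 12:
Stationarity: 2x = mu, 2y = mu
So x = y = mu/2.
Complementary slackness: mu*(x + y - 12) = 0
Primal feasibility: x + y >= 12; dual feasibility: mu >= 0
If mu = 0 then x = y = 0, but 0 + 0 < 12 is infeasible, so the constraint is active.
Constraint active: x + y = 2*(mu/2) = 12 => mu = 12
x = y = 6, f = 72
Verify: stationarity 2*6 = 12 = mu; primal 6 + 6 = 12 >= 12; dual mu = 12 >= 0; complementary slackness 12*(12 - 12) = 0. All KKT conditions hold.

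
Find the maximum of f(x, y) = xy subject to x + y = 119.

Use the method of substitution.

Substitute y = 119 - x into f(x,y) = xy:
g(x) = x(119 - x) = 119x - x^2
g'(x) = 119 - 2x = 0  =>  x = 119/2
y = 119 - 119/2 = 119/2
Maximum value = (119/2) * (119/2) = 14161/4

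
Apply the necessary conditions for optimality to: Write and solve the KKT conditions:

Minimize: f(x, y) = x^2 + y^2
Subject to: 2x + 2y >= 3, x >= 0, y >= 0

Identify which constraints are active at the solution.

KKT conditions for min x^2 + y^2 s.t. 2x + 2y >= 3, x >= 0, y >= 0:
Stationarity: 2x = mu*2 + mu_x, 2y = mu*2 + mu_y, with mu, mu_x, mu_y >= 0
Complementary slackness: mu*(2x + 2y - 3) = 0, mu_x*x = 0, mu_y*y = 0
(0, 0) is infeasible (2*0 + 2*0 < 3), so if mu = 0 stationarity would force x = mu_x/2 >= 0, y = mu_y/2 >= 0 with mu_x*x = mu_y*y = 0, i.e. x = y = 0: contradiction. Hence mu > 0 and 2x + 2y = 3 is active.
Try x > 0, y > 0 (so mu_x = mu_y = 0): x = 2*mu/2, y = 2*mu/2
Substitute: 2*(2*mu/2) + 2*(2*mu/2) = 3
  mu*8/2 = 3 => mu = 3/4
x* = 3/4 > 0, y* = 3/4 > 0, consistent with mu_x = mu_y = 0.
f is convex and the constraints are linear, so this KKT point is the global minimum.
f* = 9/8
Active constraints: 2x + 2y >= 3 (holds with equality, mu = 3/4 > 0); x >= 0 and y >= 0 are inactive (mu_x = mu_y = 0).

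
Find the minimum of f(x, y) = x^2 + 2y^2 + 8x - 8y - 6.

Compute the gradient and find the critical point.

f(x,y) = x^2 + 2y^2 + 8x - 8y - 6
df/dx = 2x + (8) = 0  =>  x = -4
df/dy = 4y + (-8) = 0  =>  y = 2
f(-4, 2) = 1*(-4)^2 + 2*(2)^2 + 8*(-4) + -8*(2) + -6 = -30
Hessian is diagonal with entries 2, 4 > 0, so this is a minimum.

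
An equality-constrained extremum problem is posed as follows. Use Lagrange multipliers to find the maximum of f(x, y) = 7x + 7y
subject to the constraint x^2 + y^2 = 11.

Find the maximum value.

Set up Lagrange conditions: grad f = lambda * grad g
  7 = 2*lambda*x
  7 = 2*lambda*y
From these: x/y = 7/7, so x = 7t, y = 7t for some t.
Substitute into constraint: (7t)^2 + (7t)^2 = 11
  t^2 * 98 = 11
  t = sqrt(11/98)
Maximum = 7*x + 7*y = (7^2 + 7^2)*t = 98 * sqrt(11/98) = sqrt(1078)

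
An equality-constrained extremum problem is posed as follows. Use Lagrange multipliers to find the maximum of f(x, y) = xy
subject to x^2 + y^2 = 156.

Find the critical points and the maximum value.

Lagrange conditions: y = 2*lambda*x and x = 2*lambda*y
If x = 0 then y = 0, violating the constraint, so x, y != 0.
Dividing: y/x = x/y => x^2 = y^2 => y = x or y = -x
Constraint: 2x^2 = 156 => x^2 = 78 => x = +/-sqrt(78)
Critical points: (sqrt(78), sqrt(78)), (-sqrt(78), -sqrt(78)), (sqrt(78), -sqrt(78)), (-sqrt(78), sqrt(78))
  y = x:  xy = x^2 = 78  at (sqrt(78), sqrt(78)) and (-sqrt(78), -sqrt(78))
  y = -x: xy = -x^2 = -78 at (sqrt(78), -sqrt(78)) and (-sqrt(78), sqrt(78))
Maximum xy = 78 at (sqrt(78), sqrt(78)) and (-sqrt(78), -sqrt(78))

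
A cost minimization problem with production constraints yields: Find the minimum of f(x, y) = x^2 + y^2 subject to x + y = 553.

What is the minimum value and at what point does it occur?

Substitute y = 553 - x into f(x,y) = x^2 + y^2:
g(x) = x^2 + (553 - x)^2 = 2x^2 - 1106x + 305809
g'(x) = 4x - 1106 = 0  =>  x = 553/2
y = 553 - 553/2 = 553/2
Minimum value = (553/2)^2 + (553/2)^2 = 305809/2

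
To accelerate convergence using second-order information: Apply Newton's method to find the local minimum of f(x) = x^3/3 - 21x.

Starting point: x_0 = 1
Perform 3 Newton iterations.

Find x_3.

f(x) = x^3/3 - 21x
f'(x) = x^2 - 21, f''(x) = 2x
Newton update: x_{n+1} = x_n - (x_n^2 - 21)/(2*x_n)
Step 1: x_0 = 1, f'=-20, f''=2, x_1 = 11
Step 2: x_1 = 11, f'=100, f''=22, x_2 = 71/11
Step 3: x_2 = 71/11, f'=2500/121, f''=142/11, x_3 = 3791/781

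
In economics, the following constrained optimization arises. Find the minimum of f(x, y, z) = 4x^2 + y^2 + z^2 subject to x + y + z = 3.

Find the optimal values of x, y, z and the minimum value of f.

Using Lagrange multipliers on f = 4x^2 + y^2 + z^2 with constraint x + y + z = 3:
Conditions: 2*4*x = lambda, 2*1*y = lambda, 2*1*z = lambda
So x = lambda/8, y = lambda/2, z = lambda/2
Substituting into constraint: lambda * (9/8) = 3
lambda = 8/3
x = 1/3, y = 4/3, z = 4/3
Minimum value = 4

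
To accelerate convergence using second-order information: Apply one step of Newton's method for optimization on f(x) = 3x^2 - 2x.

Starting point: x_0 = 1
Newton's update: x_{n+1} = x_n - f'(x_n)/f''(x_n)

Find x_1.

f(x) = 3x^2 - 2x
f'(x) = 6x + (-2), f''(x) = 6
Newton step: x_1 = x_0 - f'(x_0)/f''(x_0)
f'(1) = 4
x_1 = 1 - 4/6 = 1/3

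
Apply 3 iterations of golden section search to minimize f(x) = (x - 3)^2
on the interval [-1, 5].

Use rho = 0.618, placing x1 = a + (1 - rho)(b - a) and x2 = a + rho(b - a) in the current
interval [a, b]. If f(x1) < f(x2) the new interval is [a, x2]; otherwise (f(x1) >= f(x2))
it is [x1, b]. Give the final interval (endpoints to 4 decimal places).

Golden section search for min of f(x) = (x - 3)^2 on [-1, 5].
Each step: x1 = a + (1 - rho)(b - a), x2 = a + rho(b - a); if f(x1) < f(x2) keep [a, x2], otherwise keep [x1, b].
Step 1: [-1.0000, 5.0000], x1=1.2920 (f=2.9173), x2=2.7080 (f=0.0853); f(x1) > f(x2) => keep [1.2920, 5.0000]
Step 2: [1.2920, 5.0000], x1=2.7085 (f=0.0850), x2=3.5835 (f=0.3405); f(x1) < f(x2) => keep [1.2920, 3.5835]
Step 3: [1.2920, 3.5835], x1=2.1674 (f=0.6933), x2=2.7082 (f=0.0852); f(x1) > f(x2) => keep [2.1674, 3.5835]
Final interval: [2.1674, 3.5835]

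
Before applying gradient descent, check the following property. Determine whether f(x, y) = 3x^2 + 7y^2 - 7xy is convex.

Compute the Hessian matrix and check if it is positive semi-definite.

f(x,y) = 3x^2 + 7y^2 - 7xy
Hessian H = [[6, -7], [-7, 14]]
trace(H) = 20, det(H) = 35
Eigenvalues: (20 +/- sqrt(260)) / 2 = 18.06, 1.938
Since both eigenvalues > 0, f is convex.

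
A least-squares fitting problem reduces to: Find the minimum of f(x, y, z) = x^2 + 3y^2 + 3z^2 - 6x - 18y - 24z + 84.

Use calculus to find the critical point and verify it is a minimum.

f(x,y,z) = x^2 + 3y^2 + 3z^2 - 6x - 18y - 24z + 84
df/dx = 2x + (-6) = 0 => x = 3
df/dy = 6y + (-18) = 0 => y = 3
df/dz = 6z + (-24) = 0 => z = 4
f(3,3,4) = 1*(3)^2 + 3*(3)^2 + 3*(4)^2 + -6*(3) + -18*(3) + -24*(4) + 84 = 0
Hessian is diagonal with entries 2, 6, 6 > 0, confirmed minimum.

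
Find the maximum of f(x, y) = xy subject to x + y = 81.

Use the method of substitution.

Substitute y = 81 - x into f(x,y) = xy:
g(x) = x(81 - x) = 81x - x^2
g'(x) = 81 - 2x = 0  =>  x = 81/2
y = 81 - 81/2 = 81/2
Maximum value = (81/2) * (81/2) = 6561/4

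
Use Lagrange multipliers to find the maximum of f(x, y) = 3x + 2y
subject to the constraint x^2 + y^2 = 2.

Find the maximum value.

Set up Lagrange conditions: grad f = lambda * grad g
  3 = 2*lambda*x
  2 = 2*lambda*y
From these: x/y = 3/2, so x = 3t, y = 2t for some t.
Substitute into constraint: (3t)^2 + (2t)^2 = 2
  t^2 * 13 = 2
  t = sqrt(2/13)
Maximum = 3*x + 2*y = (3^2 + 2^2)*t = 13 * sqrt(2/13) = sqrt(26)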